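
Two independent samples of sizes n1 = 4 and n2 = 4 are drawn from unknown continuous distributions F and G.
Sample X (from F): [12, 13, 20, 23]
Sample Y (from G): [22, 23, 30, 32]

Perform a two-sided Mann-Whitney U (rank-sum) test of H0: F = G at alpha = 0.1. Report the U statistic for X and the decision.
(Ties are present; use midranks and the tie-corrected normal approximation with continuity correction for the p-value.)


Step 1: Combine and sort all 8 observations; assign midranks.
sorted (value, group): (12,X), (13,X), (20,X), (22,Y), (23,X), (23,Y), (30,Y), (32,Y)
ranks: 12->1, 13->2, 20->3, 22->4, 23->5.5, 23->5.5, 30->7, 32->8
Step 2: Rank sum for X: R1 = 1 + 2 + 3 + 5.5 = 11.5.
Step 3: U_X = R1 - n1(n1+1)/2 = 11.5 - 4*5/2 = 11.5 - 10 = 1.5.
       U_Y = n1*n2 - U_X = 16 - 1.5 = 14.5.
Step 4: Ties are present, so use the tie-corrected normal approximation (with continuity correction) for the p-value.
Step 5: p-value = 0.081429; compare to alpha = 0.1. reject H0.

U_X = 1.5, p = 0.081429, reject H0 at alpha = 0.1.


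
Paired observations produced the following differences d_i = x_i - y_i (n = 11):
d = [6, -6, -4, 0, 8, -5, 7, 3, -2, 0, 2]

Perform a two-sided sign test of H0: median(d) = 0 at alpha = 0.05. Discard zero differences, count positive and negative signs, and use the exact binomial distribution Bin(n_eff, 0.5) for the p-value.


Step 1: Discard zero differences. Original n = 11; n_eff = number of nonzero differences = 9.
Nonzero differences (with sign): +6, -6, -4, +8, -5, +7, +3, -2, +2
Step 2: Count signs: positive = 5, negative = 4.
Step 3: Under H0: P(positive) = 0.5, so the number of positives S ~ Bin(9, 0.5).
Step 4: Two-sided exact p-value = sum of Bin(9,0.5) probabilities at or below the observed probability = 1.000000.
Step 5: alpha = 0.05. fail to reject H0.

n_eff = 9, pos = 5, neg = 4, p = 1.000000, fail to reject H0.


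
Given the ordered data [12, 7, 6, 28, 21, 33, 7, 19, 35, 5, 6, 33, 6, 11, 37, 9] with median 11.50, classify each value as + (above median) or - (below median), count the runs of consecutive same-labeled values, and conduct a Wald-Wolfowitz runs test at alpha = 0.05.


Step 1: Compute median = 11.50; label A = above, B = below.
Labels in order: ABBAAABAABBABBAB  (n_A = 8, n_B = 8)
Step 2: Count runs R = 10.
Step 3: Under H0 (random ordering), E[R] = 2*n_A*n_B/(n_A+n_B) + 1 = 2*8*8/16 + 1 = 9.0000.
        Var[R] = 2*n_A*n_B*(2*n_A*n_B - n_A - n_B) / ((n_A+n_B)^2 * (n_A+n_B-1)) = 14336/3840 = 3.7333.
        SD[R] = 1.9322.
Step 4: Continuity-corrected z = (R - 0.5 - E[R]) / SD[R] = (10 - 0.5 - 9.0000) / 1.9322 = 0.2588.
Step 5: Two-sided p-value via normal approximation = 2*(1 - Phi(|z|)) = 0.795809.
Step 6: alpha = 0.05. fail to reject H0.

R = 10, z = 0.2588, p = 0.795809, fail to reject H0.


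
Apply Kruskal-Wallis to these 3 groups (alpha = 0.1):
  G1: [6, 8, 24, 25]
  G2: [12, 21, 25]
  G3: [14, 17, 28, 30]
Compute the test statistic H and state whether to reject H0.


Step 1: Combine all N = 11 observations and assign midranks.
sorted (value, group, rank): (6,G1,1), (8,G1,2), (12,G2,3), (14,G3,4), (17,G3,5), (21,G2,6), (24,G1,7), (25,G1,8.5), (25,G2,8.5), (28,G3,10), (30,G3,11)
Step 2: Sum ranks within each group.
R_1 = 18.5 (n_1 = 4)
R_2 = 17.5 (n_2 = 3)
R_3 = 30 (n_3 = 4)
Step 3: H = 12/(N(N+1)) * sum(R_i^2/n_i) - 3(N+1)
     = 12/(11*12) * (18.5^2/4 + 17.5^2/3 + 30^2/4) - 3*12
     = 0.090909 * 412.646 - 36
     = 1.513258.
Step 4: Ties present; correction factor C = 1 - 6/(11^3 - 11) = 0.995455. Corrected H = 1.513258 / 0.995455 = 1.520167.
Step 5: Under H0, H ~ chi^2(2); p-value = 0.467627.
Step 6: alpha = 0.1. fail to reject H0.

H = 1.5202, df = 2, p = 0.467627, fail to reject H0.


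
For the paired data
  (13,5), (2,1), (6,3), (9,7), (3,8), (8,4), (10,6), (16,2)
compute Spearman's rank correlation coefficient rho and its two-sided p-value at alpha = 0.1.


Step 1: Rank x and y separately (midranks; no ties here).
rank(x): 13->7, 2->1, 6->3, 9->5, 3->2, 8->4, 10->6, 16->8
rank(y): 5->5, 1->1, 3->3, 7->7, 8->8, 4->4, 6->6, 2->2
Step 2: d_i = R_x(i) - R_y(i); compute d_i^2.
  (7-5)^2=4, (1-1)^2=0, (3-3)^2=0, (5-7)^2=4, (2-8)^2=36, (4-4)^2=0, (6-6)^2=0, (8-2)^2=36
sum(d^2) = 80.
Step 3: rho = 1 - 6*80 / (8*(8^2 - 1)) = 1 - 480/504 = 0.047619.
Step 4: Under H0, t = rho * sqrt((n-2)/(1-rho^2)) = 0.1168 ~ t(6).
Step 5: Two-sided p-value from the t-distribution with 6 df = 0.910849.
Step 6: alpha = 0.1. fail to reject H0.

rho = 0.0476, p = 0.910849, fail to reject H0 at alpha = 0.1.


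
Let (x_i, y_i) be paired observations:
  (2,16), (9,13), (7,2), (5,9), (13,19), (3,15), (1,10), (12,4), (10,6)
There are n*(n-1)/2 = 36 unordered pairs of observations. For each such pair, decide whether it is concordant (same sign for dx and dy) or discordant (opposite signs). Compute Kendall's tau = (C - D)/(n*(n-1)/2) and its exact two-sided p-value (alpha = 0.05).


Step 1: Enumerate the 36 unordered pairs (i,j) with i<j and classify each by sign(x_j-x_i) * sign(y_j-y_i).
  (1,2):dx=+7,dy=-3->D; (1,3):dx=+5,dy=-14->D; (1,4):dx=+3,dy=-7->D; (1,5):dx=+11,dy=+3->C
  (1,6):dx=+1,dy=-1->D; (1,7):dx=-1,dy=-6->C; (1,8):dx=+10,dy=-12->D; (1,9):dx=+8,dy=-10->D
  (2,3):dx=-2,dy=-11->C; (2,4):dx=-4,dy=-4->C; (2,5):dx=+4,dy=+6->C; (2,6):dx=-6,dy=+2->D
  (2,7):dx=-8,dy=-3->C; (2,8):dx=+3,dy=-9->D; (2,9):dx=+1,dy=-7->D; (3,4):dx=-2,dy=+7->D
  (3,5):dx=+6,dy=+17->C; (3,6):dx=-4,dy=+13->D; (3,7):dx=-6,dy=+8->D; (3,8):dx=+5,dy=+2->C
  (3,9):dx=+3,dy=+4->C; (4,5):dx=+8,dy=+10->C; (4,6):dx=-2,dy=+6->D; (4,7):dx=-4,dy=+1->D
  (4,8):dx=+7,dy=-5->D; (4,9):dx=+5,dy=-3->D; (5,6):dx=-10,dy=-4->C; (5,7):dx=-12,dy=-9->C
  (5,8):dx=-1,dy=-15->C; (5,9):dx=-3,dy=-13->C; (6,7):dx=-2,dy=-5->C; (6,8):dx=+9,dy=-11->D
  (6,9):dx=+7,dy=-9->D; (7,8):dx=+11,dy=-6->D; (7,9):dx=+9,dy=-4->D; (8,9):dx=-2,dy=+2->D
Step 2: C = 15, D = 21, total pairs = 36.
Step 3: tau = (C - D)/(n(n-1)/2) = (15 - 21)/36 = -0.166667.
Step 4: Exact two-sided p-value (enumerate n! = 362880 permutations of y under H0): p = 0.612202.
Step 5: alpha = 0.05. fail to reject H0.

tau_b = -0.1667 (C=15, D=21), p = 0.612202, fail to reject H0.


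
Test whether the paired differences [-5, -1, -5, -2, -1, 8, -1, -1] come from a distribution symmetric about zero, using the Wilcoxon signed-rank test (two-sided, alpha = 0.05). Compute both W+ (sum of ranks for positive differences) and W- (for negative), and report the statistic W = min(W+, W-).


Step 1: Drop any zero differences (none here) and take |d_i|.
|d| = [5, 1, 5, 2, 1, 8, 1, 1]
Step 2: Midrank |d_i| (ties get averaged ranks).
ranks: |5|->6.5, |1|->2.5, |5|->6.5, |2|->5, |1|->2.5, |8|->8, |1|->2.5, |1|->2.5
Step 3: Attach original signs; sum ranks with positive sign and with negative sign.
W+ = 8 = 8
W- = 6.5 + 2.5 + 6.5 + 5 + 2.5 + 2.5 + 2.5 = 28
(Check: W+ + W- = 36 should equal n(n+1)/2 = 36.)
Step 4: Test statistic W = min(W+, W-) = 8.
Step 5: Ties in |d|, so use the tie-corrected normal approximation.
        E[W] = n(n+1)/4 = 8*9/4 = 18.
        Tie groups: |d|=1 (t=4), |d|=5 (t=2); sum(t^3 - t) = 66.
        Var[W] = n(n+1)(2n+1)/24 - sum(t^3-t)/48 = 1224/24 - 66/48 = 49.625.
        z = (W - E[W]) / sqrt(Var[W]) = (8 - 18) / 7.0445 = -1.4195.
        Two-sided p = 2*Phi(z) = 0.155740.
Step 6: alpha = 0.05. fail to reject H0.

W+ = 8, W- = 28, W = min = 8, p = 0.155740, fail to reject H0.


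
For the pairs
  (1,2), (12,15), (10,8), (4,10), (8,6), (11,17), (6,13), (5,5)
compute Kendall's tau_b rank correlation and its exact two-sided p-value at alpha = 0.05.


Step 1: Enumerate the 28 unordered pairs (i,j) with i<j and classify each by sign(x_j-x_i) * sign(y_j-y_i).
  (1,2):dx=+11,dy=+13->C; (1,3):dx=+9,dy=+6->C; (1,4):dx=+3,dy=+8->C; (1,5):dx=+7,dy=+4->C
  (1,6):dx=+10,dy=+15->C; (1,7):dx=+5,dy=+11->C; (1,8):dx=+4,dy=+3->C; (2,3):dx=-2,dy=-7->C
  (2,4):dx=-8,dy=-5->C; (2,5):dx=-4,dy=-9->C; (2,6):dx=-1,dy=+2->D; (2,7):dx=-6,dy=-2->C
  (2,8):dx=-7,dy=-10->C; (3,4):dx=-6,dy=+2->D; (3,5):dx=-2,dy=-2->C; (3,6):dx=+1,dy=+9->C
  (3,7):dx=-4,dy=+5->D; (3,8):dx=-5,dy=-3->C; (4,5):dx=+4,dy=-4->D; (4,6):dx=+7,dy=+7->C
  (4,7):dx=+2,dy=+3->C; (4,8):dx=+1,dy=-5->D; (5,6):dx=+3,dy=+11->C; (5,7):dx=-2,dy=+7->D
  (5,8):dx=-3,dy=-1->C; (6,7):dx=-5,dy=-4->C; (6,8):dx=-6,dy=-12->C; (7,8):dx=-1,dy=-8->C
Step 2: C = 22, D = 6, total pairs = 28.
Step 3: tau = (C - D)/(n(n-1)/2) = (22 - 6)/28 = 0.571429.
Step 4: Exact two-sided p-value (enumerate n! = 40320 permutations of y under H0): p = 0.061012.
Step 5: alpha = 0.05. fail to reject H0.

tau_b = 0.5714 (C=22, D=6), p = 0.061012, fail to reject H0.


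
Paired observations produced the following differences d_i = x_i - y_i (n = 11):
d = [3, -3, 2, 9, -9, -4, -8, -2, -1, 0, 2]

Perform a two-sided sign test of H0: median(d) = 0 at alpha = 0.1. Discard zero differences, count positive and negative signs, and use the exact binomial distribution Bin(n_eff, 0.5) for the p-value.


Step 1: Discard zero differences. Original n = 11; n_eff = number of nonzero differences = 10.
Nonzero differences (with sign): +3, -3, +2, +9, -9, -4, -8, -2, -1, +2
Step 2: Count signs: positive = 4, negative = 6.
Step 3: Under H0: P(positive) = 0.5, so the number of positives S ~ Bin(10, 0.5).
Step 4: Two-sided exact p-value = sum of Bin(10,0.5) probabilities at or below the observed probability = 0.753906.
Step 5: alpha = 0.1. fail to reject H0.

n_eff = 10, pos = 4, neg = 6, p = 0.753906, fail to reject H0.


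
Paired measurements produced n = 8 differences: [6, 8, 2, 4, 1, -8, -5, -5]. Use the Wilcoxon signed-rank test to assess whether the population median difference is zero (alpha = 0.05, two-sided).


Step 1: Drop any zero differences (none here) and take |d_i|.
|d| = [6, 8, 2, 4, 1, 8, 5, 5]
Step 2: Midrank |d_i| (ties get averaged ranks).
ranks: |6|->6, |8|->7.5, |2|->2, |4|->3, |1|->1, |8|->7.5, |5|->4.5, |5|->4.5
Step 3: Attach original signs; sum ranks with positive sign and with negative sign.
W+ = 6 + 7.5 + 2 + 3 + 1 = 19.5
W- = 7.5 + 4.5 + 4.5 = 16.5
(Check: W+ + W- = 36 should equal n(n+1)/2 = 36.)
Step 4: Test statistic W = min(W+, W-) = 16.5.
Step 5: Ties in |d|, so use the tie-corrected normal approximation.
        E[W] = n(n+1)/4 = 8*9/4 = 18.
        Tie groups: |d|=5 (t=2), |d|=8 (t=2); sum(t^3 - t) = 12.
        Var[W] = n(n+1)(2n+1)/24 - sum(t^3-t)/48 = 1224/24 - 12/48 = 50.75.
        z = (W - E[W]) / sqrt(Var[W]) = (16.5 - 18) / 7.1239 = -0.2106.
        Two-sided p = 2*Phi(z) = 0.833232.
Step 6: alpha = 0.05. fail to reject H0.

W+ = 19.5, W- = 16.5, W = min = 16.5, p = 0.833232, fail to reject H0.


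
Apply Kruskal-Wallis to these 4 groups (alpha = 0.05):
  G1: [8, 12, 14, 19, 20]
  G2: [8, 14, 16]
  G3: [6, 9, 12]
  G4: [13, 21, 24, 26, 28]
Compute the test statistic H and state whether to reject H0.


Step 1: Combine all N = 16 observations and assign midranks.
sorted (value, group, rank): (6,G3,1), (8,G1,2.5), (8,G2,2.5), (9,G3,4), (12,G1,5.5), (12,G3,5.5), (13,G4,7), (14,G1,8.5), (14,G2,8.5), (16,G2,10), (19,G1,11), (20,G1,12), (21,G4,13), (24,G4,14), (26,G4,15), (28,G4,16)
Step 2: Sum ranks within each group.
R_1 = 39.5 (n_1 = 5)
R_2 = 21 (n_2 = 3)
R_3 = 10.5 (n_3 = 3)
R_4 = 65 (n_4 = 5)
Step 3: H = 12/(N(N+1)) * sum(R_i^2/n_i) - 3(N+1)
     = 12/(16*17) * (39.5^2/5 + 21^2/3 + 10.5^2/3 + 65^2/5) - 3*17
     = 0.044118 * 1340.8 - 51
     = 8.152941.
Step 4: Ties present; correction factor C = 1 - 18/(16^3 - 16) = 0.995588. Corrected H = 8.152941 / 0.995588 = 8.189069.
Step 5: Under H0, H ~ chi^2(3); p-value = 0.042262.
Step 6: alpha = 0.05. reject H0.

H = 8.1891, df = 3, p = 0.042262, reject H0.


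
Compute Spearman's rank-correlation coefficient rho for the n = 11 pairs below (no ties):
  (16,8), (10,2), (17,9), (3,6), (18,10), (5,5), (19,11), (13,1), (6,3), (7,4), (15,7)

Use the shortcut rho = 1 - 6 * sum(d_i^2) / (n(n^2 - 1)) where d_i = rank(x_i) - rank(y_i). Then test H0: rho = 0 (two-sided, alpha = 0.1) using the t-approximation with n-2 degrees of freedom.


Step 1: Rank x and y separately (midranks; no ties here).
rank(x): 16->8, 10->5, 17->9, 3->1, 18->10, 5->2, 19->11, 13->6, 6->3, 7->4, 15->7
rank(y): 8->8, 2->2, 9->9, 6->6, 10->10, 5->5, 11->11, 1->1, 3->3, 4->4, 7->7
Step 2: d_i = R_x(i) - R_y(i); compute d_i^2.
  (8-8)^2=0, (5-2)^2=9, (9-9)^2=0, (1-6)^2=25, (10-10)^2=0, (2-5)^2=9, (11-11)^2=0, (6-1)^2=25, (3-3)^2=0, (4-4)^2=0, (7-7)^2=0
sum(d^2) = 68.
Step 3: rho = 1 - 6*68 / (11*(11^2 - 1)) = 1 - 408/1320 = 0.690909.
Step 4: Under H0, t = rho * sqrt((n-2)/(1-rho^2)) = 2.8671 ~ t(9).
Step 5: Two-sided p-value from the t-distribution with 9 df = 0.018565.
Step 6: alpha = 0.1. reject H0.

rho = 0.6909, p = 0.018565, reject H0 at alpha = 0.1.


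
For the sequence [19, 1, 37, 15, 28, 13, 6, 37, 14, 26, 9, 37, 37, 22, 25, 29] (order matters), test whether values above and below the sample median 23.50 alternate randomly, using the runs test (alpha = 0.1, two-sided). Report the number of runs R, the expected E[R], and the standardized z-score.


Step 1: Compute median = 23.50; label A = above, B = below.
Labels in order: BBABABBABABAABAA  (n_A = 8, n_B = 8)
Step 2: Count runs R = 12.
Step 3: Under H0 (random ordering), E[R] = 2*n_A*n_B/(n_A+n_B) + 1 = 2*8*8/16 + 1 = 9.0000.
        Var[R] = 2*n_A*n_B*(2*n_A*n_B - n_A - n_B) / ((n_A+n_B)^2 * (n_A+n_B-1)) = 14336/3840 = 3.7333.
        SD[R] = 1.9322.
Step 4: Continuity-corrected z = (R - 0.5 - E[R]) / SD[R] = (12 - 0.5 - 9.0000) / 1.9322 = 1.2939.
Step 5: Two-sided p-value via normal approximation = 2*(1 - Phi(|z|)) = 0.195709.
Step 6: alpha = 0.1. fail to reject H0.

R = 12, z = 1.2939, p = 0.195709, fail to reject H0.


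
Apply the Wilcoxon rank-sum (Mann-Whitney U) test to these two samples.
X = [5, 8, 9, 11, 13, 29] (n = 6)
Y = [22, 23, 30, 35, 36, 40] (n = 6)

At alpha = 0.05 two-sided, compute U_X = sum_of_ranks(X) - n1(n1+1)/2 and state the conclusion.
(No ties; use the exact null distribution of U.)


Step 1: Combine and sort all 12 observations; assign midranks.
sorted (value, group): (5,X), (8,X), (9,X), (11,X), (13,X), (22,Y), (23,Y), (29,X), (30,Y), (35,Y), (36,Y), (40,Y)
ranks: 5->1, 8->2, 9->3, 11->4, 13->5, 22->6, 23->7, 29->8, 30->9, 35->10, 36->11, 40->12
Step 2: Rank sum for X: R1 = 1 + 2 + 3 + 4 + 5 + 8 = 23.
Step 3: U_X = R1 - n1(n1+1)/2 = 23 - 6*7/2 = 23 - 21 = 2.
       U_Y = n1*n2 - U_X = 36 - 2 = 34.
Step 4: No ties, so the exact null distribution of U (based on enumerating the C(12,6) = 924 equally likely rank assignments) gives the two-sided p-value.
Step 5: p-value = 0.008658; compare to alpha = 0.05. reject H0.

U_X = 2, p = 0.008658, reject H0 at alpha = 0.05.


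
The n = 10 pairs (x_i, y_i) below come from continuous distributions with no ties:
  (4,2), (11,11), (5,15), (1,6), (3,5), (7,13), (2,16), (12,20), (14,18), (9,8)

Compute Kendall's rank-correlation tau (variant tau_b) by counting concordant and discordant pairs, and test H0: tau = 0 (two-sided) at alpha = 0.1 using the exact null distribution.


Step 1: Enumerate the 45 unordered pairs (i,j) with i<j and classify each by sign(x_j-x_i) * sign(y_j-y_i).
  (1,2):dx=+7,dy=+9->C; (1,3):dx=+1,dy=+13->C; (1,4):dx=-3,dy=+4->D; (1,5):dx=-1,dy=+3->D
  (1,6):dx=+3,dy=+11->C; (1,7):dx=-2,dy=+14->D; (1,8):dx=+8,dy=+18->C; (1,9):dx=+10,dy=+16->C
  (1,10):dx=+5,dy=+6->C; (2,3):dx=-6,dy=+4->D; (2,4):dx=-10,dy=-5->C; (2,5):dx=-8,dy=-6->C
  (2,6):dx=-4,dy=+2->D; (2,7):dx=-9,dy=+5->D; (2,8):dx=+1,dy=+9->C; (2,9):dx=+3,dy=+7->C
  (2,10):dx=-2,dy=-3->C; (3,4):dx=-4,dy=-9->C; (3,5):dx=-2,dy=-10->C; (3,6):dx=+2,dy=-2->D
  (3,7):dx=-3,dy=+1->D; (3,8):dx=+7,dy=+5->C; (3,9):dx=+9,dy=+3->C; (3,10):dx=+4,dy=-7->D
  (4,5):dx=+2,dy=-1->D; (4,6):dx=+6,dy=+7->C; (4,7):dx=+1,dy=+10->C; (4,8):dx=+11,dy=+14->C
  (4,9):dx=+13,dy=+12->C; (4,10):dx=+8,dy=+2->C; (5,6):dx=+4,dy=+8->C; (5,7):dx=-1,dy=+11->D
  (5,8):dx=+9,dy=+15->C; (5,9):dx=+11,dy=+13->C; (5,10):dx=+6,dy=+3->C; (6,7):dx=-5,dy=+3->D
  (6,8):dx=+5,dy=+7->C; (6,9):dx=+7,dy=+5->C; (6,10):dx=+2,dy=-5->D; (7,8):dx=+10,dy=+4->C
  (7,9):dx=+12,dy=+2->C; (7,10):dx=+7,dy=-8->D; (8,9):dx=+2,dy=-2->D; (8,10):dx=-3,dy=-12->C
  (9,10):dx=-5,dy=-10->C
Step 2: C = 30, D = 15, total pairs = 45.
Step 3: tau = (C - D)/(n(n-1)/2) = (30 - 15)/45 = 0.333333.
Step 4: Exact two-sided p-value (enumerate n! = 3628800 permutations of y under H0): p = 0.216373.
Step 5: alpha = 0.1. fail to reject H0.

tau_b = 0.3333 (C=30, D=15), p = 0.216373, fail to reject H0.


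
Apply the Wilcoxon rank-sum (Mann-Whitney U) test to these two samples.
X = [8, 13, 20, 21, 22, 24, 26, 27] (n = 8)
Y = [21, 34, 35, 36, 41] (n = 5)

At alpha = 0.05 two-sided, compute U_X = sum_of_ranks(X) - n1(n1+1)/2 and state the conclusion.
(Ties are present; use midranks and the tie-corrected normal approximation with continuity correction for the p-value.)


Step 1: Combine and sort all 13 observations; assign midranks.
sorted (value, group): (8,X), (13,X), (20,X), (21,X), (21,Y), (22,X), (24,X), (26,X), (27,X), (34,Y), (35,Y), (36,Y), (41,Y)
ranks: 8->1, 13->2, 20->3, 21->4.5, 21->4.5, 22->6, 24->7, 26->8, 27->9, 34->10, 35->11, 36->12, 41->13
Step 2: Rank sum for X: R1 = 1 + 2 + 3 + 4.5 + 6 + 7 + 8 + 9 = 40.5.
Step 3: U_X = R1 - n1(n1+1)/2 = 40.5 - 8*9/2 = 40.5 - 36 = 4.5.
       U_Y = n1*n2 - U_X = 40 - 4.5 = 35.5.
Step 4: Ties are present, so use the tie-corrected normal approximation (with continuity correction) for the p-value.
Step 5: p-value = 0.027892; compare to alpha = 0.05. reject H0.

U_X = 4.5, p = 0.027892, reject H0 at alpha = 0.05.


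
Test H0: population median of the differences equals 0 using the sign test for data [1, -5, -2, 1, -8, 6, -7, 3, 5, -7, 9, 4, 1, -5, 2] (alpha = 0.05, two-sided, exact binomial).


Step 1: Discard zero differences. Original n = 15; n_eff = number of nonzero differences = 15.
Nonzero differences (with sign): +1, -5, -2, +1, -8, +6, -7, +3, +5, -7, +9, +4, +1, -5, +2
Step 2: Count signs: positive = 9, negative = 6.
Step 3: Under H0: P(positive) = 0.5, so the number of positives S ~ Bin(15, 0.5).
Step 4: Two-sided exact p-value = sum of Bin(15,0.5) probabilities at or below the observed probability = 0.607239.
Step 5: alpha = 0.05. fail to reject H0.

n_eff = 15, pos = 9, neg = 6, p = 0.607239, fail to reject H0.


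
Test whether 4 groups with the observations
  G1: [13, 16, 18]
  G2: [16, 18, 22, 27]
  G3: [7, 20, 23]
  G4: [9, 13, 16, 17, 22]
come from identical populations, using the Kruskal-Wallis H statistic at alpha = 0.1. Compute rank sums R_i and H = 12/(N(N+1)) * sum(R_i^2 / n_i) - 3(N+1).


Step 1: Combine all N = 15 observations and assign midranks.
sorted (value, group, rank): (7,G3,1), (9,G4,2), (13,G1,3.5), (13,G4,3.5), (16,G1,6), (16,G2,6), (16,G4,6), (17,G4,8), (18,G1,9.5), (18,G2,9.5), (20,G3,11), (22,G2,12.5), (22,G4,12.5), (23,G3,14), (27,G2,15)
Step 2: Sum ranks within each group.
R_1 = 19 (n_1 = 3)
R_2 = 43 (n_2 = 4)
R_3 = 26 (n_3 = 3)
R_4 = 32 (n_4 = 5)
Step 3: H = 12/(N(N+1)) * sum(R_i^2/n_i) - 3(N+1)
     = 12/(15*16) * (19^2/3 + 43^2/4 + 26^2/3 + 32^2/5) - 3*16
     = 0.050000 * 1012.72 - 48
     = 2.635833.
Step 4: Ties present; correction factor C = 1 - 42/(15^3 - 15) = 0.987500. Corrected H = 2.635833 / 0.987500 = 2.669198.
Step 5: Under H0, H ~ chi^2(3); p-value = 0.445487.
Step 6: alpha = 0.1. fail to reject H0.

H = 2.6692, df = 3, p = 0.445487, fail to reject H0.


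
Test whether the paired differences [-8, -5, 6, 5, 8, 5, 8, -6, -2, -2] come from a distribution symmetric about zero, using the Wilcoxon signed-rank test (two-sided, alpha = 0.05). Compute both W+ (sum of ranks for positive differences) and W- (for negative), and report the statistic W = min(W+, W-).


Step 1: Drop any zero differences (none here) and take |d_i|.
|d| = [8, 5, 6, 5, 8, 5, 8, 6, 2, 2]
Step 2: Midrank |d_i| (ties get averaged ranks).
ranks: |8|->9, |5|->4, |6|->6.5, |5|->4, |8|->9, |5|->4, |8|->9, |6|->6.5, |2|->1.5, |2|->1.5
Step 3: Attach original signs; sum ranks with positive sign and with negative sign.
W+ = 6.5 + 4 + 9 + 4 + 9 = 32.5
W- = 9 + 4 + 6.5 + 1.5 + 1.5 = 22.5
(Check: W+ + W- = 55 should equal n(n+1)/2 = 55.)
Step 4: Test statistic W = min(W+, W-) = 22.5.
Step 5: Ties in |d|, so use the tie-corrected normal approximation.
        E[W] = n(n+1)/4 = 10*11/4 = 27.5.
        Tie groups: |d|=2 (t=2), |d|=5 (t=3), |d|=6 (t=2), |d|=8 (t=3); sum(t^3 - t) = 60.
        Var[W] = n(n+1)(2n+1)/24 - sum(t^3-t)/48 = 2310/24 - 60/48 = 95.
        z = (W - E[W]) / sqrt(Var[W]) = (22.5 - 27.5) / 9.7468 = -0.5130.
        Two-sided p = 2*Phi(z) = 0.607959.
Step 6: alpha = 0.05. fail to reject H0.

W+ = 32.5, W- = 22.5, W = min = 22.5, p = 0.607959, fail to reject H0.


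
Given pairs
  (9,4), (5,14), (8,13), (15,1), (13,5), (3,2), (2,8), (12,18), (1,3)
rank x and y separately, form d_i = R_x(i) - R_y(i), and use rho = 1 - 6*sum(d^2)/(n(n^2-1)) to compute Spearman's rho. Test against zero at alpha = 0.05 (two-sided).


Step 1: Rank x and y separately (midranks; no ties here).
rank(x): 9->6, 5->4, 8->5, 15->9, 13->8, 3->3, 2->2, 12->7, 1->1
rank(y): 4->4, 14->8, 13->7, 1->1, 5->5, 2->2, 8->6, 18->9, 3->3
Step 2: d_i = R_x(i) - R_y(i); compute d_i^2.
  (6-4)^2=4, (4-8)^2=16, (5-7)^2=4, (9-1)^2=64, (8-5)^2=9, (3-2)^2=1, (2-6)^2=16, (7-9)^2=4, (1-3)^2=4
sum(d^2) = 122.
Step 3: rho = 1 - 6*122 / (9*(9^2 - 1)) = 1 - 732/720 = -0.016667.
Step 4: Under H0, t = rho * sqrt((n-2)/(1-rho^2)) = -0.0441 ~ t(7).
Step 5: Two-sided p-value from the t-distribution with 7 df = 0.966055.
Step 6: alpha = 0.05. fail to reject H0.

rho = -0.0167, p = 0.966055, fail to reject H0 at alpha = 0.05.


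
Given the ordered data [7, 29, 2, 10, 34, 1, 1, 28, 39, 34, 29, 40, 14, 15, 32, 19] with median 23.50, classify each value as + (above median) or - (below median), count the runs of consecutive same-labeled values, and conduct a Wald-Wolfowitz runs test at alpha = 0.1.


Step 1: Compute median = 23.50; label A = above, B = below.
Labels in order: BABBABBAAAAABBAB  (n_A = 8, n_B = 8)
Step 2: Count runs R = 9.
Step 3: Under H0 (random ordering), E[R] = 2*n_A*n_B/(n_A+n_B) + 1 = 2*8*8/16 + 1 = 9.0000.
        Var[R] = 2*n_A*n_B*(2*n_A*n_B - n_A - n_B) / ((n_A+n_B)^2 * (n_A+n_B-1)) = 14336/3840 = 3.7333.
        SD[R] = 1.9322.
Step 4: R = E[R], so z = 0 with no continuity correction.
Step 5: Two-sided p-value via normal approximation = 2*(1 - Phi(|z|)) = 1.000000.
Step 6: alpha = 0.1. fail to reject H0.

R = 9, z = 0.0000, p = 1.000000, fail to reject H0.


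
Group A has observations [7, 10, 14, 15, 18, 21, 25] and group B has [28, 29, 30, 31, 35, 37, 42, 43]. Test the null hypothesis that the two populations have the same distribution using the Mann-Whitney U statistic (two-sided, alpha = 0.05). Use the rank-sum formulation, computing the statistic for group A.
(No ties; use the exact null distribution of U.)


Step 1: Combine and sort all 15 observations; assign midranks.
sorted (value, group): (7,X), (10,X), (14,X), (15,X), (18,X), (21,X), (25,X), (28,Y), (29,Y), (30,Y), (31,Y), (35,Y), (37,Y), (42,Y), (43,Y)
ranks: 7->1, 10->2, 14->3, 15->4, 18->5, 21->6, 25->7, 28->8, 29->9, 30->10, 31->11, 35->12, 37->13, 42->14, 43->15
Step 2: Rank sum for X: R1 = 1 + 2 + 3 + 4 + 5 + 6 + 7 = 28.
Step 3: U_X = R1 - n1(n1+1)/2 = 28 - 7*8/2 = 28 - 28 = 0.
       U_Y = n1*n2 - U_X = 56 - 0 = 56.
Step 4: No ties, so the exact null distribution of U (based on enumerating the C(15,7) = 6435 equally likely rank assignments) gives the two-sided p-value.
Step 5: p-value = 0.000311; compare to alpha = 0.05. reject H0.

U_X = 0, p = 0.000311, reject H0 at alpha = 0.05.


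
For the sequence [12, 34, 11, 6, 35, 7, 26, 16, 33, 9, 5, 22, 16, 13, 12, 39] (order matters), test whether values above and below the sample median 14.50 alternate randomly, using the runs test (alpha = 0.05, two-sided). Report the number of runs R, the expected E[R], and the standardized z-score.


Step 1: Compute median = 14.50; label A = above, B = below.
Labels in order: BABBABAAABBAABBA  (n_A = 8, n_B = 8)
Step 2: Count runs R = 10.
Step 3: Under H0 (random ordering), E[R] = 2*n_A*n_B/(n_A+n_B) + 1 = 2*8*8/16 + 1 = 9.0000.
        Var[R] = 2*n_A*n_B*(2*n_A*n_B - n_A - n_B) / ((n_A+n_B)^2 * (n_A+n_B-1)) = 14336/3840 = 3.7333.
        SD[R] = 1.9322.
Step 4: Continuity-corrected z = (R - 0.5 - E[R]) / SD[R] = (10 - 0.5 - 9.0000) / 1.9322 = 0.2588.
Step 5: Two-sided p-value via normal approximation = 2*(1 - Phi(|z|)) = 0.795809.
Step 6: alpha = 0.05. fail to reject H0.

R = 10, z = 0.2588, p = 0.795809, fail to reject H0.


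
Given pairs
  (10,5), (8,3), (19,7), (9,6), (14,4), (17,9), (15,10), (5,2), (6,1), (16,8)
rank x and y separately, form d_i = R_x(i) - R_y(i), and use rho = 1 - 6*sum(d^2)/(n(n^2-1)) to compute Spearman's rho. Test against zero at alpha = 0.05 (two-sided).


Step 1: Rank x and y separately (midranks; no ties here).
rank(x): 10->5, 8->3, 19->10, 9->4, 14->6, 17->9, 15->7, 5->1, 6->2, 16->8
rank(y): 5->5, 3->3, 7->7, 6->6, 4->4, 9->9, 10->10, 2->2, 1->1, 8->8
Step 2: d_i = R_x(i) - R_y(i); compute d_i^2.
  (5-5)^2=0, (3-3)^2=0, (10-7)^2=9, (4-6)^2=4, (6-4)^2=4, (9-9)^2=0, (7-10)^2=9, (1-2)^2=1, (2-1)^2=1, (8-8)^2=0
sum(d^2) = 28.
Step 3: rho = 1 - 6*28 / (10*(10^2 - 1)) = 1 - 168/990 = 0.830303.
Step 4: Under H0, t = rho * sqrt((n-2)/(1-rho^2)) = 4.2139 ~ t(8).
Step 5: Two-sided p-value from the t-distribution with 8 df = 0.002940.
Step 6: alpha = 0.05. reject H0.

rho = 0.8303, p = 0.002940, reject H0 at alpha = 0.05.


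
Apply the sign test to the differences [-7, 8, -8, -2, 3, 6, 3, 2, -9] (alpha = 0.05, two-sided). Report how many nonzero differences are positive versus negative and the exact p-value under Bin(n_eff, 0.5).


Step 1: Discard zero differences. Original n = 9; n_eff = number of nonzero differences = 9.
Nonzero differences (with sign): -7, +8, -8, -2, +3, +6, +3, +2, -9
Step 2: Count signs: positive = 5, negative = 4.
Step 3: Under H0: P(positive) = 0.5, so the number of positives S ~ Bin(9, 0.5).
Step 4: Two-sided exact p-value = sum of Bin(9,0.5) probabilities at or below the observed probability = 1.000000.
Step 5: alpha = 0.05. fail to reject H0.

n_eff = 9, pos = 5, neg = 4, p = 1.000000, fail to reject H0.


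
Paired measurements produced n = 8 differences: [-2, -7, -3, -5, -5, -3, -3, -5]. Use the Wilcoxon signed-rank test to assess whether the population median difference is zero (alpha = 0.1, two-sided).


Step 1: Drop any zero differences (none here) and take |d_i|.
|d| = [2, 7, 3, 5, 5, 3, 3, 5]
Step 2: Midrank |d_i| (ties get averaged ranks).
ranks: |2|->1, |7|->8, |3|->3, |5|->6, |5|->6, |3|->3, |3|->3, |5|->6
Step 3: Attach original signs; sum ranks with positive sign and with negative sign.
W+ = 0 = 0
W- = 1 + 8 + 3 + 6 + 6 + 3 + 3 + 6 = 36
(Check: W+ + W- = 36 should equal n(n+1)/2 = 36.)
Step 4: Test statistic W = min(W+, W-) = 0.
Step 5: Ties in |d|, so use the tie-corrected normal approximation.
        E[W] = n(n+1)/4 = 8*9/4 = 18.
        Tie groups: |d|=3 (t=3), |d|=5 (t=3); sum(t^3 - t) = 48.
        Var[W] = n(n+1)(2n+1)/24 - sum(t^3-t)/48 = 1224/24 - 48/48 = 50.
        z = (W - E[W]) / sqrt(Var[W]) = (0 - 18) / 7.0711 = -2.5456.
        Two-sided p = 2*Phi(z) = 0.010909.
Step 6: alpha = 0.1. reject H0.

W+ = 0, W- = 36, W = min = 0, p = 0.010909, reject H0.


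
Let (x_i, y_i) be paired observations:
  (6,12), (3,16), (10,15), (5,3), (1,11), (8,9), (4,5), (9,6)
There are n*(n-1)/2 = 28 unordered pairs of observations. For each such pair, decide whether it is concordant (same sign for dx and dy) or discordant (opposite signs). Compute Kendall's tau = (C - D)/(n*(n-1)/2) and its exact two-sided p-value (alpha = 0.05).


Step 1: Enumerate the 28 unordered pairs (i,j) with i<j and classify each by sign(x_j-x_i) * sign(y_j-y_i).
  (1,2):dx=-3,dy=+4->D; (1,3):dx=+4,dy=+3->C; (1,4):dx=-1,dy=-9->C; (1,5):dx=-5,dy=-1->C
  (1,6):dx=+2,dy=-3->D; (1,7):dx=-2,dy=-7->C; (1,8):dx=+3,dy=-6->D; (2,3):dx=+7,dy=-1->D
  (2,4):dx=+2,dy=-13->D; (2,5):dx=-2,dy=-5->C; (2,6):dx=+5,dy=-7->D; (2,7):dx=+1,dy=-11->D
  (2,8):dx=+6,dy=-10->D; (3,4):dx=-5,dy=-12->C; (3,5):dx=-9,dy=-4->C; (3,6):dx=-2,dy=-6->C
  (3,7):dx=-6,dy=-10->C; (3,8):dx=-1,dy=-9->C; (4,5):dx=-4,dy=+8->D; (4,6):dx=+3,dy=+6->C
  (4,7):dx=-1,dy=+2->D; (4,8):dx=+4,dy=+3->C; (5,6):dx=+7,dy=-2->D; (5,7):dx=+3,dy=-6->D
  (5,8):dx=+8,dy=-5->D; (6,7):dx=-4,dy=-4->C; (6,8):dx=+1,dy=-3->D; (7,8):dx=+5,dy=+1->C
Step 2: C = 14, D = 14, total pairs = 28.
Step 3: tau = (C - D)/(n(n-1)/2) = (14 - 14)/28 = 0.000000.
Step 4: Exact two-sided p-value (enumerate n! = 40320 permutations of y under H0): p = 1.000000.
Step 5: alpha = 0.05. fail to reject H0.

tau_b = 0.0000 (C=14, D=14), p = 1.000000, fail to reject H0.


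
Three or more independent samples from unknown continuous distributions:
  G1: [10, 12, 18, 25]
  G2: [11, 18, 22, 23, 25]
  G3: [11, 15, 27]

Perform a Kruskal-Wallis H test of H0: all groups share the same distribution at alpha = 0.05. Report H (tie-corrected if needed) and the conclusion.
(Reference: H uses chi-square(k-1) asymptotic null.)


Step 1: Combine all N = 12 observations and assign midranks.
sorted (value, group, rank): (10,G1,1), (11,G2,2.5), (11,G3,2.5), (12,G1,4), (15,G3,5), (18,G1,6.5), (18,G2,6.5), (22,G2,8), (23,G2,9), (25,G1,10.5), (25,G2,10.5), (27,G3,12)
Step 2: Sum ranks within each group.
R_1 = 22 (n_1 = 4)
R_2 = 36.5 (n_2 = 5)
R_3 = 19.5 (n_3 = 3)
Step 3: H = 12/(N(N+1)) * sum(R_i^2/n_i) - 3(N+1)
     = 12/(12*13) * (22^2/4 + 36.5^2/5 + 19.5^2/3) - 3*13
     = 0.076923 * 514.2 - 39
     = 0.553846.
Step 4: Ties present; correction factor C = 1 - 18/(12^3 - 12) = 0.989510. Corrected H = 0.553846 / 0.989510 = 0.559717.
Step 5: Under H0, H ~ chi^2(2); p-value = 0.755891.
Step 6: alpha = 0.05. fail to reject H0.

H = 0.5597, df = 2, p = 0.755891, fail to reject H0.


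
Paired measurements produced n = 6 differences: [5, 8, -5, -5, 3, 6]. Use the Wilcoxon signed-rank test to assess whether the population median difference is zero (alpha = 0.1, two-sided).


Step 1: Drop any zero differences (none here) and take |d_i|.
|d| = [5, 8, 5, 5, 3, 6]
Step 2: Midrank |d_i| (ties get averaged ranks).
ranks: |5|->3, |8|->6, |5|->3, |5|->3, |3|->1, |6|->5
Step 3: Attach original signs; sum ranks with positive sign and with negative sign.
W+ = 3 + 6 + 1 + 5 = 15
W- = 3 + 3 = 6
(Check: W+ + W- = 21 should equal n(n+1)/2 = 21.)
Step 4: Test statistic W = min(W+, W-) = 6.
Step 5: Ties in |d|, so use the tie-corrected normal approximation.
        E[W] = n(n+1)/4 = 6*7/4 = 10.5.
        Tie groups: |d|=5 (t=3); sum(t^3 - t) = 24.
        Var[W] = n(n+1)(2n+1)/24 - sum(t^3-t)/48 = 546/24 - 24/48 = 22.25.
        z = (W - E[W]) / sqrt(Var[W]) = (6 - 10.5) / 4.7170 = -0.9540.
        Two-sided p = 2*Phi(z) = 0.340085.
Step 6: alpha = 0.1. fail to reject H0.

W+ = 15, W- = 6, W = min = 6, p = 0.340085, fail to reject H0.


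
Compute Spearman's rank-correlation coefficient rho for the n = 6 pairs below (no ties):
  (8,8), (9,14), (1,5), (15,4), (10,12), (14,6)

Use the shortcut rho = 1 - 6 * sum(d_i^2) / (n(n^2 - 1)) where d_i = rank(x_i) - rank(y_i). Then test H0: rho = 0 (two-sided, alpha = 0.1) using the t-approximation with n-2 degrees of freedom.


Step 1: Rank x and y separately (midranks; no ties here).
rank(x): 8->2, 9->3, 1->1, 15->6, 10->4, 14->5
rank(y): 8->4, 14->6, 5->2, 4->1, 12->5, 6->3
Step 2: d_i = R_x(i) - R_y(i); compute d_i^2.
  (2-4)^2=4, (3-6)^2=9, (1-2)^2=1, (6-1)^2=25, (4-5)^2=1, (5-3)^2=4
sum(d^2) = 44.
Step 3: rho = 1 - 6*44 / (6*(6^2 - 1)) = 1 - 264/210 = -0.257143.
Step 4: Under H0, t = rho * sqrt((n-2)/(1-rho^2)) = -0.5322 ~ t(4).
Step 5: Two-sided p-value from the t-distribution with 4 df = 0.622787.
Step 6: alpha = 0.1. fail to reject H0.

rho = -0.2571, p = 0.622787, fail to reject H0 at alpha = 0.1.


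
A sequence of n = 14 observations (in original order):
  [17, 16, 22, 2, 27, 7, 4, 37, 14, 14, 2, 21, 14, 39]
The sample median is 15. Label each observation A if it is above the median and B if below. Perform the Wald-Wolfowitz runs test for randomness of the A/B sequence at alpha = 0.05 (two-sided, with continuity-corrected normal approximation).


Step 1: Compute median = 15; label A = above, B = below.
Labels in order: AAABABBABBBABA  (n_A = 7, n_B = 7)
Step 2: Count runs R = 9.
Step 3: Under H0 (random ordering), E[R] = 2*n_A*n_B/(n_A+n_B) + 1 = 2*7*7/14 + 1 = 8.0000.
        Var[R] = 2*n_A*n_B*(2*n_A*n_B - n_A - n_B) / ((n_A+n_B)^2 * (n_A+n_B-1)) = 8232/2548 = 3.2308.
        SD[R] = 1.7974.
Step 4: Continuity-corrected z = (R - 0.5 - E[R]) / SD[R] = (9 - 0.5 - 8.0000) / 1.7974 = 0.2782.
Step 5: Two-sided p-value via normal approximation = 2*(1 - Phi(|z|)) = 0.780879.
Step 6: alpha = 0.05. fail to reject H0.

R = 9, z = 0.2782, p = 0.780879, fail to reject H0.


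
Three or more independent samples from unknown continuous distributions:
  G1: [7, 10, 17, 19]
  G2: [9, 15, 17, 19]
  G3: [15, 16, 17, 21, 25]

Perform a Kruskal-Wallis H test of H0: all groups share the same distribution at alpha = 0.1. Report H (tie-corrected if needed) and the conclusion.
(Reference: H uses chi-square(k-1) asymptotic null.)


Step 1: Combine all N = 13 observations and assign midranks.
sorted (value, group, rank): (7,G1,1), (9,G2,2), (10,G1,3), (15,G2,4.5), (15,G3,4.5), (16,G3,6), (17,G1,8), (17,G2,8), (17,G3,8), (19,G1,10.5), (19,G2,10.5), (21,G3,12), (25,G3,13)
Step 2: Sum ranks within each group.
R_1 = 22.5 (n_1 = 4)
R_2 = 25 (n_2 = 4)
R_3 = 43.5 (n_3 = 5)
Step 3: H = 12/(N(N+1)) * sum(R_i^2/n_i) - 3(N+1)
     = 12/(13*14) * (22.5^2/4 + 25^2/4 + 43.5^2/5) - 3*14
     = 0.065934 * 661.263 - 42
     = 1.599725.
Step 4: Ties present; correction factor C = 1 - 36/(13^3 - 13) = 0.983516. Corrected H = 1.599725 / 0.983516 = 1.626536.
Step 5: Under H0, H ~ chi^2(2); p-value = 0.443407.
Step 6: alpha = 0.1. fail to reject H0.

H = 1.6265, df = 2, p = 0.443407, fail to reject H0.


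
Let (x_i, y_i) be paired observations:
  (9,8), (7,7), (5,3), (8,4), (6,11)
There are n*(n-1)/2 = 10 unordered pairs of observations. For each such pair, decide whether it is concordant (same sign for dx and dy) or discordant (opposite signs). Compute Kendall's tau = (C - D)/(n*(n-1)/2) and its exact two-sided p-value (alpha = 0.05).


Step 1: Enumerate the 10 unordered pairs (i,j) with i<j and classify each by sign(x_j-x_i) * sign(y_j-y_i).
  (1,2):dx=-2,dy=-1->C; (1,3):dx=-4,dy=-5->C; (1,4):dx=-1,dy=-4->C; (1,5):dx=-3,dy=+3->D
  (2,3):dx=-2,dy=-4->C; (2,4):dx=+1,dy=-3->D; (2,5):dx=-1,dy=+4->D; (3,4):dx=+3,dy=+1->C
  (3,5):dx=+1,dy=+8->C; (4,5):dx=-2,dy=+7->D
Step 2: C = 6, D = 4, total pairs = 10.
Step 3: tau = (C - D)/(n(n-1)/2) = (6 - 4)/10 = 0.200000.
Step 4: Exact two-sided p-value (enumerate n! = 120 permutations of y under H0): p = 0.816667.
Step 5: alpha = 0.05. fail to reject H0.

tau_b = 0.2000 (C=6, D=4), p = 0.816667, fail to reject H0.


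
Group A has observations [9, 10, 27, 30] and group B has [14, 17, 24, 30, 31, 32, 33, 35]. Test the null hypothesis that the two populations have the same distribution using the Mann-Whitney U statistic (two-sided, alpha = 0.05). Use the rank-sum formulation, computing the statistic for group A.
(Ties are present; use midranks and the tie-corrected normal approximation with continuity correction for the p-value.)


Step 1: Combine and sort all 12 observations; assign midranks.
sorted (value, group): (9,X), (10,X), (14,Y), (17,Y), (24,Y), (27,X), (30,X), (30,Y), (31,Y), (32,Y), (33,Y), (35,Y)
ranks: 9->1, 10->2, 14->3, 17->4, 24->5, 27->6, 30->7.5, 30->7.5, 31->9, 32->10, 33->11, 35->12
Step 2: Rank sum for X: R1 = 1 + 2 + 6 + 7.5 = 16.5.
Step 3: U_X = R1 - n1(n1+1)/2 = 16.5 - 4*5/2 = 16.5 - 10 = 6.5.
       U_Y = n1*n2 - U_X = 32 - 6.5 = 25.5.
Step 4: Ties are present, so use the tie-corrected normal approximation (with continuity correction) for the p-value.
Step 5: p-value = 0.125707; compare to alpha = 0.05. fail to reject H0.

U_X = 6.5, p = 0.125707, fail to reject H0 at alpha = 0.05.


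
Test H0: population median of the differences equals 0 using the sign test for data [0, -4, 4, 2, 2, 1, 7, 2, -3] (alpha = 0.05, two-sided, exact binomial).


Step 1: Discard zero differences. Original n = 9; n_eff = number of nonzero differences = 8.
Nonzero differences (with sign): -4, +4, +2, +2, +1, +7, +2, -3
Step 2: Count signs: positive = 6, negative = 2.
Step 3: Under H0: P(positive) = 0.5, so the number of positives S ~ Bin(8, 0.5).
Step 4: Two-sided exact p-value = sum of Bin(8,0.5) probabilities at or below the observed probability = 0.289062.
Step 5: alpha = 0.05. fail to reject H0.

n_eff = 8, pos = 6, neg = 2, p = 0.289062, fail to reject H0.


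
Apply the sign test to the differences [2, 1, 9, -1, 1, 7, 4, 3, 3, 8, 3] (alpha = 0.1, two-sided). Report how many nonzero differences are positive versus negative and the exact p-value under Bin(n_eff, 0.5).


Step 1: Discard zero differences. Original n = 11; n_eff = number of nonzero differences = 11.
Nonzero differences (with sign): +2, +1, +9, -1, +1, +7, +4, +3, +3, +8, +3
Step 2: Count signs: positive = 10, negative = 1.
Step 3: Under H0: P(positive) = 0.5, so the number of positives S ~ Bin(11, 0.5).
Step 4: Two-sided exact p-value = sum of Bin(11,0.5) probabilities at or below the observed probability = 0.011719.
Step 5: alpha = 0.1. reject H0.

n_eff = 11, pos = 10, neg = 1, p = 0.011719, reject H0.


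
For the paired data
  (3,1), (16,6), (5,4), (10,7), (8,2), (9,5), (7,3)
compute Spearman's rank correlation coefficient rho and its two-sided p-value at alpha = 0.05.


Step 1: Rank x and y separately (midranks; no ties here).
rank(x): 3->1, 16->7, 5->2, 10->6, 8->4, 9->5, 7->3
rank(y): 1->1, 6->6, 4->4, 7->7, 2->2, 5->5, 3->3
Step 2: d_i = R_x(i) - R_y(i); compute d_i^2.
  (1-1)^2=0, (7-6)^2=1, (2-4)^2=4, (6-7)^2=1, (4-2)^2=4, (5-5)^2=0, (3-3)^2=0
sum(d^2) = 10.
Step 3: rho = 1 - 6*10 / (7*(7^2 - 1)) = 1 - 60/336 = 0.821429.
Step 4: Under H0, t = rho * sqrt((n-2)/(1-rho^2)) = 3.2206 ~ t(5).
Step 5: Two-sided p-value from the t-distribution with 5 df = 0.023449.
Step 6: alpha = 0.05. reject H0.

rho = 0.8214, p = 0.023449, reject H0 at alpha = 0.05.


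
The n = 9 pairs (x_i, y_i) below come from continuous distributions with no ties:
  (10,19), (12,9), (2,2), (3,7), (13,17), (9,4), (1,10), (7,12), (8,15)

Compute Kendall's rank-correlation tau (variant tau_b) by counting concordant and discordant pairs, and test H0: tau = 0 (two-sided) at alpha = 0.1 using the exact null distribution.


Step 1: Enumerate the 36 unordered pairs (i,j) with i<j and classify each by sign(x_j-x_i) * sign(y_j-y_i).
  (1,2):dx=+2,dy=-10->D; (1,3):dx=-8,dy=-17->C; (1,4):dx=-7,dy=-12->C; (1,5):dx=+3,dy=-2->D
  (1,6):dx=-1,dy=-15->C; (1,7):dx=-9,dy=-9->C; (1,8):dx=-3,dy=-7->C; (1,9):dx=-2,dy=-4->C
  (2,3):dx=-10,dy=-7->C; (2,4):dx=-9,dy=-2->C; (2,5):dx=+1,dy=+8->C; (2,6):dx=-3,dy=-5->C
  (2,7):dx=-11,dy=+1->D; (2,8):dx=-5,dy=+3->D; (2,9):dx=-4,dy=+6->D; (3,4):dx=+1,dy=+5->C
  (3,5):dx=+11,dy=+15->C; (3,6):dx=+7,dy=+2->C; (3,7):dx=-1,dy=+8->D; (3,8):dx=+5,dy=+10->C
  (3,9):dx=+6,dy=+13->C; (4,5):dx=+10,dy=+10->C; (4,6):dx=+6,dy=-3->D; (4,7):dx=-2,dy=+3->D
  (4,8):dx=+4,dy=+5->C; (4,9):dx=+5,dy=+8->C; (5,6):dx=-4,dy=-13->C; (5,7):dx=-12,dy=-7->C
  (5,8):dx=-6,dy=-5->C; (5,9):dx=-5,dy=-2->C; (6,7):dx=-8,dy=+6->D; (6,8):dx=-2,dy=+8->D
  (6,9):dx=-1,dy=+11->D; (7,8):dx=+6,dy=+2->C; (7,9):dx=+7,dy=+5->C; (8,9):dx=+1,dy=+3->C
Step 2: C = 25, D = 11, total pairs = 36.
Step 3: tau = (C - D)/(n(n-1)/2) = (25 - 11)/36 = 0.388889.
Step 4: Exact two-sided p-value (enumerate n! = 362880 permutations of y under H0): p = 0.180181.
Step 5: alpha = 0.1. fail to reject H0.

tau_b = 0.3889 (C=25, D=11), p = 0.180181, fail to reject H0.


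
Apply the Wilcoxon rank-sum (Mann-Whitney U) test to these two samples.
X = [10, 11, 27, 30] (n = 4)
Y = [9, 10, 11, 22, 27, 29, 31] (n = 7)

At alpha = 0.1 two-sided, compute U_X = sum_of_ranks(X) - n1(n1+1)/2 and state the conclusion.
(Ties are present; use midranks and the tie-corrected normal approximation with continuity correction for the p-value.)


Step 1: Combine and sort all 11 observations; assign midranks.
sorted (value, group): (9,Y), (10,X), (10,Y), (11,X), (11,Y), (22,Y), (27,X), (27,Y), (29,Y), (30,X), (31,Y)
ranks: 9->1, 10->2.5, 10->2.5, 11->4.5, 11->4.5, 22->6, 27->7.5, 27->7.5, 29->9, 30->10, 31->11
Step 2: Rank sum for X: R1 = 2.5 + 4.5 + 7.5 + 10 = 24.5.
Step 3: U_X = R1 - n1(n1+1)/2 = 24.5 - 4*5/2 = 24.5 - 10 = 14.5.
       U_Y = n1*n2 - U_X = 28 - 14.5 = 13.5.
Step 4: Ties are present, so use the tie-corrected normal approximation (with continuity correction) for the p-value.
Step 5: p-value = 1.000000; compare to alpha = 0.1. fail to reject H0.

U_X = 14.5, p = 1.000000, fail to reject H0 at alpha = 0.1.
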